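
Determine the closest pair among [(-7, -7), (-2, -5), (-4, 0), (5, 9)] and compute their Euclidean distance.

Computing all pairwise distances among 4 points:

d((-7, -7), (-2, -5)) = 5.3852 <-- minimum
d((-7, -7), (-4, 0)) = 7.6158
d((-7, -7), (5, 9)) = 20.0
d((-2, -5), (-4, 0)) = 5.3852 <-- minimum
d((-2, -5), (5, 9)) = 15.6525
d((-4, 0), (5, 9)) = 12.7279

Minimum distance: 5.3852 (tie among 2 pairs: (-7, -7) and (-2, -5); (-2, -5) and (-4, 0))

The minimum Euclidean distance is 5.3852. There is a tie: 2 pairs achieve this minimum — (-7, -7) and (-2, -5); (-2, -5) and (-4, 0). Any of these is a valid closest pair. For 4 points, brute-force pairwise comparison is shown above. For large n, the divide-and-conquer algorithm (sort by x, recurse on halves, check the dividing strip) achieves O(n log n).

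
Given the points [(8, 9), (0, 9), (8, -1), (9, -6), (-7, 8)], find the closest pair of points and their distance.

Computing all pairwise distances among 5 points:

d((8, 9), (0, 9)) = 8.0
d((8, 9), (8, -1)) = 10.0
d((8, 9), (9, -6)) = 15.0333
d((8, 9), (-7, 8)) = 15.0333
d((0, 9), (8, -1)) = 12.8062
d((0, 9), (9, -6)) = 17.4929
d((0, 9), (-7, 8)) = 7.0711
d((8, -1), (9, -6)) = 5.099 <-- minimum
d((8, -1), (-7, 8)) = 17.4929
d((9, -6), (-7, 8)) = 21.2603

Closest pair: (8, -1) and (9, -6) with distance 5.099

The closest pair is (8, -1) and (9, -6) with Euclidean distance 5.099. For 5 points, brute-force pairwise comparison is shown above. For large n, the divide-and-conquer algorithm (sort by x, recurse on halves, check the dividing strip) achieves O(n log n).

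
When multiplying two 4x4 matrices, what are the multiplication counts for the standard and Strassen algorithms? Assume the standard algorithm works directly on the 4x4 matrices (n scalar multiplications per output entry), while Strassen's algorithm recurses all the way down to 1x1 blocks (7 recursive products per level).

Matrix multiplication for 4x4 matrices:

Standard algorithm: 4^3 = 64 multiplications
Strassen's algorithm: 7^(log2(4)) = 7^2 = 49 multiplications
Savings: 64 - 49 = 15 multiplications

Standard: 64 multiplications (4^3). Strassen: 49 multiplications (7^2). Strassen reduces 8 recursive multiplications to 7 at each level.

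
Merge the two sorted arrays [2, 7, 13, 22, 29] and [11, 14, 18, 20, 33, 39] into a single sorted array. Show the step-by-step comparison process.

Merging process:

Compare 2 vs 11: take 2 from left. Merged: [2]
Compare 7 vs 11: take 7 from left. Merged: [2, 7]
Compare 13 vs 11: take 11 from right. Merged: [2, 7, 11]
Compare 13 vs 14: take 13 from left. Merged: [2, 7, 11, 13]
Compare 22 vs 14: take 14 from right. Merged: [2, 7, 11, 13, 14]
Compare 22 vs 18: take 18 from right. Merged: [2, 7, 11, 13, 14, 18]
Compare 22 vs 20: take 20 from right. Merged: [2, 7, 11, 13, 14, 18, 20]
Compare 22 vs 33: take 22 from left. Merged: [2, 7, 11, 13, 14, 18, 20, 22]
Compare 29 vs 33: take 29 from left. Merged: [2, 7, 11, 13, 14, 18, 20, 22, 29]
Append remaining from right: [33, 39]. Merged: [2, 7, 11, 13, 14, 18, 20, 22, 29, 33, 39]

Final merged array: [2, 7, 11, 13, 14, 18, 20, 22, 29, 33, 39]
Total comparisons: 9

The merged array is [2, 7, 11, 13, 14, 18, 20, 22, 29, 33, 39], requiring 9 comparisons. The merge step runs in O(n) time where n is the total number of elements.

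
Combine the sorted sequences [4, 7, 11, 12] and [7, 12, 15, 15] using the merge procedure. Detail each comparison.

Merging process:

Compare 4 vs 7: take 4 from left. Merged: [4]
Compare 7 vs 7: take 7 from left. Merged: [4, 7]
Compare 11 vs 7: take 7 from right. Merged: [4, 7, 7]
Compare 11 vs 12: take 11 from left. Merged: [4, 7, 7, 11]
Compare 12 vs 12: take 12 from left. Merged: [4, 7, 7, 11, 12]
Append remaining from right: [12, 15, 15]. Merged: [4, 7, 7, 11, 12, 12, 15, 15]

Final merged array: [4, 7, 7, 11, 12, 12, 15, 15]
Total comparisons: 5

The merged array is [4, 7, 7, 11, 12, 12, 15, 15], requiring 5 comparisons. The merge step runs in O(n) time where n is the total number of elements.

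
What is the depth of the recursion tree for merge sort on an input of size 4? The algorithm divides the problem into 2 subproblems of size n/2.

For divide and conquer with division factor 2:

Problem sizes at each level:
Level 0: 4
Level 1: 2
Level 2: 1

The root is level 0 and the size-1 base case is level 2 (the tree spans levels 0 through 2, i.e. 3 levels counting the root), so the depth is the number of divisions: log_2(4) = 2

The recursion tree depth is log_2(4) = 2. At each level, the problem size is divided by 2, so it takes 2 divisions to reduce to a base case of size 1. The algorithm makes 2 recursive calls at each level.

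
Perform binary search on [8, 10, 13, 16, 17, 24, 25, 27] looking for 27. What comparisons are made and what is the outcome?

Binary search for 27 in [8, 10, 13, 16, 17, 24, 25, 27]:

lo=0, hi=7, mid=3, arr[mid]=16 -> 16 < 27, search right half
lo=4, hi=7, mid=5, arr[mid]=24 -> 24 < 27, search right half
lo=6, hi=7, mid=6, arr[mid]=25 -> 25 < 27, search right half
lo=7, hi=7, mid=7, arr[mid]=27 -> Found target at index 7!

Binary search finds 27 at index 7 after 4 comparisons. The search repeatedly halves the search space by comparing with the middle element.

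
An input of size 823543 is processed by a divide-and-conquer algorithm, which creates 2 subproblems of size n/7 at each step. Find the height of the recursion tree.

For divide and conquer with division factor 7:

Problem sizes at each level:
Level 0: 823543
Level 1: 117649
Level 2: 16807
Level 3: 2401
Level 4: 343
Level 5: 49
Level 6: 7
Level 7: 1

The root is level 0 and the size-1 base case is level 7 (the tree spans levels 0 through 7, i.e. 8 levels counting the root), so the depth is the number of divisions: log_7(823543) = 7

The recursion tree depth is log_7(823543) = 7. At each level, the problem size is divided by 7, so it takes 7 divisions to reduce to a base case of size 1. The algorithm makes 2 recursive calls at each level.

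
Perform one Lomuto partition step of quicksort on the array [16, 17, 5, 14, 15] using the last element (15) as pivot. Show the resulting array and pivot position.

Lomuto partition with pivot = 15:

Initial array: [16, 17, 5, 14, 15]

arr[0]=16 > 15: no swap
arr[1]=17 > 15: no swap
arr[2]=5 <= 15: swap with position 0, array becomes [5, 17, 16, 14, 15]
arr[3]=14 <= 15: swap with position 1, array becomes [5, 14, 16, 17, 15]

Place pivot at position 2: [5, 14, 15, 17, 16]
Pivot position: 2

After partitioning with pivot 15, the array becomes [5, 14, 15, 17, 16]. The pivot is placed at index 2. All elements to the left of the pivot are <= 15, and all elements to the right are > 15.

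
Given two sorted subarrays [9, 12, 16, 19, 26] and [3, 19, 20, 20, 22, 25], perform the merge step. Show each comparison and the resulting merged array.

Merging process:

Compare 9 vs 3: take 3 from right. Merged: [3]
Compare 9 vs 19: take 9 from left. Merged: [3, 9]
Compare 12 vs 19: take 12 from left. Merged: [3, 9, 12]
Compare 16 vs 19: take 16 from left. Merged: [3, 9, 12, 16]
Compare 19 vs 19: take 19 from left. Merged: [3, 9, 12, 16, 19]
Compare 26 vs 19: take 19 from right. Merged: [3, 9, 12, 16, 19, 19]
Compare 26 vs 20: take 20 from right. Merged: [3, 9, 12, 16, 19, 19, 20]
Compare 26 vs 20: take 20 from right. Merged: [3, 9, 12, 16, 19, 19, 20, 20]
Compare 26 vs 22: take 22 from right. Merged: [3, 9, 12, 16, 19, 19, 20, 20, 22]
Compare 26 vs 25: take 25 from right. Merged: [3, 9, 12, 16, 19, 19, 20, 20, 22, 25]
Append remaining from left: [26]. Merged: [3, 9, 12, 16, 19, 19, 20, 20, 22, 25, 26]

Final merged array: [3, 9, 12, 16, 19, 19, 20, 20, 22, 25, 26]
Total comparisons: 10

The merged array is [3, 9, 12, 16, 19, 19, 20, 20, 22, 25, 26], requiring 10 comparisons. The merge step runs in O(n) time where n is the total number of elements.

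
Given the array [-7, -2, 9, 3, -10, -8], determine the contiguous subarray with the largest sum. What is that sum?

Using Kadane's algorithm on [-7, -2, 9, 3, -10, -8]:

Scanning through the array:
Position 1 (value -2): max_ending_here = -2, max_so_far = -2
Position 2 (value 9): max_ending_here = 9, max_so_far = 9
Position 3 (value 3): max_ending_here = 12, max_so_far = 12
Position 4 (value -10): max_ending_here = 2, max_so_far = 12
Position 5 (value -8): max_ending_here = -6, max_so_far = 12

Maximum subarray: [9, 3]
Maximum sum: 12

The maximum subarray is [9, 3] with sum 12. This subarray runs from index 2 to index 3.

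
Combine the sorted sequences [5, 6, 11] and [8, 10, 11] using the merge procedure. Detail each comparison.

Merging process:

Compare 5 vs 8: take 5 from left. Merged: [5]
Compare 6 vs 8: take 6 from left. Merged: [5, 6]
Compare 11 vs 8: take 8 from right. Merged: [5, 6, 8]
Compare 11 vs 10: take 10 from right. Merged: [5, 6, 8, 10]
Compare 11 vs 11: take 11 from left. Merged: [5, 6, 8, 10, 11]
Append remaining from right: [11]. Merged: [5, 6, 8, 10, 11, 11]

Final merged array: [5, 6, 8, 10, 11, 11]
Total comparisons: 5

The merged array is [5, 6, 8, 10, 11, 11], requiring 5 comparisons. The merge step runs in O(n) time where n is the total number of elements.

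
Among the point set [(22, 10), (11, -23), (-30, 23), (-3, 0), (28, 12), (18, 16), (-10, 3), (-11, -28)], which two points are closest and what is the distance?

Computing all pairwise distances among 8 points:

d((22, 10), (11, -23)) = 34.7851
d((22, 10), (-30, 23)) = 53.6004
d((22, 10), (-3, 0)) = 26.9258
d((22, 10), (28, 12)) = 6.3246 <-- minimum
d((22, 10), (18, 16)) = 7.2111
d((22, 10), (-10, 3)) = 32.7567
d((22, 10), (-11, -28)) = 50.3289
d((11, -23), (-30, 23)) = 61.6198
d((11, -23), (-3, 0)) = 26.9258
d((11, -23), (28, 12)) = 38.9102
d((11, -23), (18, 16)) = 39.6232
d((11, -23), (-10, 3)) = 33.4215
d((11, -23), (-11, -28)) = 22.561
d((-30, 23), (-3, 0)) = 35.4683
d((-30, 23), (28, 12)) = 59.0339
d((-30, 23), (18, 16)) = 48.5077
d((-30, 23), (-10, 3)) = 28.2843
d((-30, 23), (-11, -28)) = 54.4243
d((-3, 0), (28, 12)) = 33.2415
d((-3, 0), (18, 16)) = 26.4008
d((-3, 0), (-10, 3)) = 7.6158
d((-3, 0), (-11, -28)) = 29.1204
d((28, 12), (18, 16)) = 10.7703
d((28, 12), (-10, 3)) = 39.0512
d((28, 12), (-11, -28)) = 55.8659
d((18, 16), (-10, 3)) = 30.8707
d((18, 16), (-11, -28)) = 52.6972
d((-10, 3), (-11, -28)) = 31.0161

Closest pair: (22, 10) and (28, 12) with distance 6.3246

The closest pair is (22, 10) and (28, 12) with Euclidean distance 6.3246. For 8 points, brute-force pairwise comparison is shown above. For large n, the divide-and-conquer algorithm (sort by x, recurse on halves, check the dividing strip) achieves O(n log n).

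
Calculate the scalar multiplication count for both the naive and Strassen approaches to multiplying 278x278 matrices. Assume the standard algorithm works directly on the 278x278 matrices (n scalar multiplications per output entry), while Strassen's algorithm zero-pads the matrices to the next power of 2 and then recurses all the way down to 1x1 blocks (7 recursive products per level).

Matrix multiplication for 278x278 matrices:

Strassen's algorithm requires power-of-2 dimensions. Pad 278x278 to 512x512 (next power of 2).

Standard algorithm: 278^3 = 21484952 multiplications
Strassen's algorithm: 7^(log2(512)) = 7^9 = 40353607 multiplications
Difference: 21484952 - 40353607 = -18868655 (Strassen uses MORE here due to padding overhead — for small or just-over-power-of-2 n, padding can outweigh the per-level savings)

Standard: 21484952 multiplications (278^3). Strassen: 40353607 multiplications (7^9, after padding to 512x512). Strassen reduces 8 recursive multiplications to 7 at each level.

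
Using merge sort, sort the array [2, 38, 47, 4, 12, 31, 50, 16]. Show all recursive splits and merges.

Merge sort trace:

Split: [2, 38, 47, 4, 12, 31, 50, 16] -> [2, 38, 47, 4] and [12, 31, 50, 16]
  Split: [2, 38, 47, 4] -> [2, 38] and [47, 4]
    Split: [2, 38] -> [2] and [38]
    Merge: [2] + [38] -> [2, 38]
    Split: [47, 4] -> [47] and [4]
    Merge: [47] + [4] -> [4, 47]
  Merge: [2, 38] + [4, 47] -> [2, 4, 38, 47]
  Split: [12, 31, 50, 16] -> [12, 31] and [50, 16]
    Split: [12, 31] -> [12] and [31]
    Merge: [12] + [31] -> [12, 31]
    Split: [50, 16] -> [50] and [16]
    Merge: [50] + [16] -> [16, 50]
  Merge: [12, 31] + [16, 50] -> [12, 16, 31, 50]
Merge: [2, 4, 38, 47] + [12, 16, 31, 50] -> [2, 4, 12, 16, 31, 38, 47, 50]

Final sorted array: [2, 4, 12, 16, 31, 38, 47, 50]

The merge sort proceeds by recursively splitting the array and merging sorted halves.
After all merges, the sorted array is [2, 4, 12, 16, 31, 38, 47, 50].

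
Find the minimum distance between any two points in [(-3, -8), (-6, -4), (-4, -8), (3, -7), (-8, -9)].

Computing all pairwise distances among 5 points:

d((-3, -8), (-6, -4)) = 5.0
d((-3, -8), (-4, -8)) = 1.0 <-- minimum
d((-3, -8), (3, -7)) = 6.0828
d((-3, -8), (-8, -9)) = 5.099
d((-6, -4), (-4, -8)) = 4.4721
d((-6, -4), (3, -7)) = 9.4868
d((-6, -4), (-8, -9)) = 5.3852
d((-4, -8), (3, -7)) = 7.0711
d((-4, -8), (-8, -9)) = 4.1231
d((3, -7), (-8, -9)) = 11.1803

Closest pair: (-3, -8) and (-4, -8) with distance 1.0

The closest pair is (-3, -8) and (-4, -8) with Euclidean distance 1.0. For 5 points, brute-force pairwise comparison is shown above. For large n, the divide-and-conquer algorithm (sort by x, recurse on halves, check the dividing strip) achieves O(n log n).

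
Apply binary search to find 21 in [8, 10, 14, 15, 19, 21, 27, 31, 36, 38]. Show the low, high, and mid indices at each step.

Binary search for 21 in [8, 10, 14, 15, 19, 21, 27, 31, 36, 38]:

lo=0, hi=9, mid=4, arr[mid]=19 -> 19 < 21, search right half
lo=5, hi=9, mid=7, arr[mid]=31 -> 31 > 21, search left half
lo=5, hi=6, mid=5, arr[mid]=21 -> Found target at index 5!

Binary search finds 21 at index 5 after 3 comparisons. The search repeatedly halves the search space by comparing with the middle element.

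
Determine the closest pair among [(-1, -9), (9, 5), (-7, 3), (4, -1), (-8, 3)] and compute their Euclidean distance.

Computing all pairwise distances among 5 points:

d((-1, -9), (9, 5)) = 17.2047
d((-1, -9), (-7, 3)) = 13.4164
d((-1, -9), (4, -1)) = 9.434
d((-1, -9), (-8, 3)) = 13.8924
d((9, 5), (-7, 3)) = 16.1245
d((9, 5), (4, -1)) = 7.8102
d((9, 5), (-8, 3)) = 17.1172
d((-7, 3), (4, -1)) = 11.7047
d((-7, 3), (-8, 3)) = 1.0 <-- minimum
d((4, -1), (-8, 3)) = 12.6491

Closest pair: (-7, 3) and (-8, 3) with distance 1.0

The closest pair is (-7, 3) and (-8, 3) with Euclidean distance 1.0. For 5 points, brute-force pairwise comparison is shown above. For large n, the divide-and-conquer algorithm (sort by x, recurse on halves, check the dividing strip) achieves O(n log n).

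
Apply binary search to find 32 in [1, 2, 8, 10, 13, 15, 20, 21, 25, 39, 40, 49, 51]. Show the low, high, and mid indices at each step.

Binary search for 32 in [1, 2, 8, 10, 13, 15, 20, 21, 25, 39, 40, 49, 51]:

lo=0, hi=12, mid=6, arr[mid]=20 -> 20 < 32, search right half
lo=7, hi=12, mid=9, arr[mid]=39 -> 39 > 32, search left half
lo=7, hi=8, mid=7, arr[mid]=21 -> 21 < 32, search right half
lo=8, hi=8, mid=8, arr[mid]=25 -> 25 < 32, search right half
lo=9 > hi=8, target 32 not found

Binary search determines that 32 is not in the array after 4 comparisons. The search space was exhausted without finding the target.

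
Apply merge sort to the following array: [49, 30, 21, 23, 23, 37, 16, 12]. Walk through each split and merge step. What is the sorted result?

Merge sort trace:

Split: [49, 30, 21, 23, 23, 37, 16, 12] -> [49, 30, 21, 23] and [23, 37, 16, 12]
  Split: [49, 30, 21, 23] -> [49, 30] and [21, 23]
    Split: [49, 30] -> [49] and [30]
    Merge: [49] + [30] -> [30, 49]
    Split: [21, 23] -> [21] and [23]
    Merge: [21] + [23] -> [21, 23]
  Merge: [30, 49] + [21, 23] -> [21, 23, 30, 49]
  Split: [23, 37, 16, 12] -> [23, 37] and [16, 12]
    Split: [23, 37] -> [23] and [37]
    Merge: [23] + [37] -> [23, 37]
    Split: [16, 12] -> [16] and [12]
    Merge: [16] + [12] -> [12, 16]
  Merge: [23, 37] + [12, 16] -> [12, 16, 23, 37]
Merge: [21, 23, 30, 49] + [12, 16, 23, 37] -> [12, 16, 21, 23, 23, 30, 37, 49]

Final sorted array: [12, 16, 21, 23, 23, 30, 37, 49]

The merge sort proceeds by recursively splitting the array and merging sorted halves.
After all merges, the sorted array is [12, 16, 21, 23, 23, 30, 37, 49].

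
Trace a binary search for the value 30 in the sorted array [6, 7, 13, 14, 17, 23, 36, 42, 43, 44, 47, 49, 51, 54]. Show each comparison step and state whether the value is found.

Binary search for 30 in [6, 7, 13, 14, 17, 23, 36, 42, 43, 44, 47, 49, 51, 54]:

lo=0, hi=13, mid=6, arr[mid]=36 -> 36 > 30, search left half
lo=0, hi=5, mid=2, arr[mid]=13 -> 13 < 30, search right half
lo=3, hi=5, mid=4, arr[mid]=17 -> 17 < 30, search right half
lo=5, hi=5, mid=5, arr[mid]=23 -> 23 < 30, search right half
lo=6 > hi=5, target 30 not found

Binary search determines that 30 is not in the array after 4 comparisons. The search space was exhausted without finding the target.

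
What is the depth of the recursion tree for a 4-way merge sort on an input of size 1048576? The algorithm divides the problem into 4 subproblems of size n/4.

For divide and conquer with division factor 4:

Problem sizes at each level:
Level 0: 1048576
Level 1: 262144
Level 2: 65536
Level 3: 16384
Level 4: 4096
Level 5: 1024
Level 6: 256
Level 7: 64
Level 8: 16
Level 9: 4
Level 10: 1

The root is level 0 and the size-1 base case is level 10 (the tree spans levels 0 through 10, i.e. 11 levels counting the root), so the depth is the number of divisions: log_4(1048576) = 10

The recursion tree depth is log_4(1048576) = 10. At each level, the problem size is divided by 4, so it takes 10 divisions to reduce to a base case of size 1. The algorithm makes 4 recursive calls at each level.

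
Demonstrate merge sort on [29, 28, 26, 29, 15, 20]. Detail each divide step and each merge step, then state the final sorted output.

Merge sort trace:

Split: [29, 28, 26, 29, 15, 20] -> [29, 28, 26] and [29, 15, 20]
  Split: [29, 28, 26] -> [29] and [28, 26]
    Split: [28, 26] -> [28] and [26]
    Merge: [28] + [26] -> [26, 28]
  Merge: [29] + [26, 28] -> [26, 28, 29]
  Split: [29, 15, 20] -> [29] and [15, 20]
    Split: [15, 20] -> [15] and [20]
    Merge: [15] + [20] -> [15, 20]
  Merge: [29] + [15, 20] -> [15, 20, 29]
Merge: [26, 28, 29] + [15, 20, 29] -> [15, 20, 26, 28, 29, 29]

Final sorted array: [15, 20, 26, 28, 29, 29]

The merge sort proceeds by recursively splitting the array and merging sorted halves.
After all merges, the sorted array is [15, 20, 26, 28, 29, 29].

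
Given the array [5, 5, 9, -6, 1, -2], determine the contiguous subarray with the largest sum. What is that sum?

Using Kadane's algorithm on [5, 5, 9, -6, 1, -2]:

Scanning through the array:
Position 1 (value 5): max_ending_here = 10, max_so_far = 10
Position 2 (value 9): max_ending_here = 19, max_so_far = 19
Position 3 (value -6): max_ending_here = 13, max_so_far = 19
Position 4 (value 1): max_ending_here = 14, max_so_far = 19
Position 5 (value -2): max_ending_here = 12, max_so_far = 19

Maximum subarray: [5, 5, 9]
Maximum sum: 19

The maximum subarray is [5, 5, 9] with sum 19. This subarray runs from index 0 to index 2.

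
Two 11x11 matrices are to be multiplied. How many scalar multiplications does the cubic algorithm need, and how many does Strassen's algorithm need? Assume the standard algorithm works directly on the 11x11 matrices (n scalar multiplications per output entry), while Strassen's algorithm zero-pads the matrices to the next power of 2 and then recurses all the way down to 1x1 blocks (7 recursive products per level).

Matrix multiplication for 11x11 matrices:

Strassen's algorithm requires power-of-2 dimensions. Pad 11x11 to 16x16 (next power of 2).

Standard algorithm: 11^3 = 1331 multiplications
Strassen's algorithm: 7^(log2(16)) = 7^4 = 2401 multiplications
Difference: 1331 - 2401 = -1070 (Strassen uses MORE here due to padding overhead — for small or just-over-power-of-2 n, padding can outweigh the per-level savings)

Standard: 1331 multiplications (11^3). Strassen: 2401 multiplications (7^4, after padding to 16x16). Strassen reduces 8 recursive multiplications to 7 at each level.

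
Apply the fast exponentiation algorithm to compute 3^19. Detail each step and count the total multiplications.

Computing 3^19 by squaring (build up from 3^1; each line after the first costs one multiplication):

3^1 = 3
3^2 = (3^1)^2 = 3^2 = 9
3^4 = (3^2)^2 = 9^2 = 81
3^8 = (3^4)^2 = 81^2 = 6561
3^9 = 3 * 3^8 = 3 * 6561 = 19683
3^18 = (3^9)^2 = 19683^2 = 387420489
3^19 = 3 * 3^18 = 3 * 387420489 = 1162261467

Result: 1162261467
Multiplications needed: 6 (6 lines after 3^1)

3^19 = 1162261467. Using exponentiation by squaring, this requires 6 multiplications. The key idea: if the exponent is even, square the half-power; if odd, multiply by the base once.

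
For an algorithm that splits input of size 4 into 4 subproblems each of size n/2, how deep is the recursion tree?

For divide and conquer with division factor 2:

Problem sizes at each level:
Level 0: 4
Level 1: 2
Level 2: 1

The root is level 0 and the size-1 base case is level 2 (the tree spans levels 0 through 2, i.e. 3 levels counting the root), so the depth is the number of divisions: log_2(4) = 2

The recursion tree depth is log_2(4) = 2. At each level, the problem size is divided by 2, so it takes 2 divisions to reduce to a base case of size 1. The algorithm makes 4 recursive calls at each level.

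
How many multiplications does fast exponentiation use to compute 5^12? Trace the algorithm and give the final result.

Computing 5^12 by squaring (build up from 5^1; each line after the first costs one multiplication):

5^1 = 5
5^2 = (5^1)^2 = 5^2 = 25
5^3 = 5 * 5^2 = 5 * 25 = 125
5^6 = (5^3)^2 = 125^2 = 15625
5^12 = (5^6)^2 = 15625^2 = 244140625

Result: 244140625
Multiplications needed: 4 (4 lines after 5^1)

5^12 = 244140625. Using exponentiation by squaring, this requires 4 multiplications. The key idea: if the exponent is even, square the half-power; if odd, multiply by the base once.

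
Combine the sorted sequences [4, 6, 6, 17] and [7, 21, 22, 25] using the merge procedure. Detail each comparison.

Merging process:

Compare 4 vs 7: take 4 from left. Merged: [4]
Compare 6 vs 7: take 6 from left. Merged: [4, 6]
Compare 6 vs 7: take 6 from left. Merged: [4, 6, 6]
Compare 17 vs 7: take 7 from right. Merged: [4, 6, 6, 7]
Compare 17 vs 21: take 17 from left. Merged: [4, 6, 6, 7, 17]
Append remaining from right: [21, 22, 25]. Merged: [4, 6, 6, 7, 17, 21, 22, 25]

Final merged array: [4, 6, 6, 7, 17, 21, 22, 25]
Total comparisons: 5

The merged array is [4, 6, 6, 7, 17, 21, 22, 25], requiring 5 comparisons. The merge step runs in O(n) time where n is the total number of elements.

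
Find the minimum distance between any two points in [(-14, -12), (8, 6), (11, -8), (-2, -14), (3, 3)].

Computing all pairwise distances among 5 points:

d((-14, -12), (8, 6)) = 28.4253
d((-14, -12), (11, -8)) = 25.318
d((-14, -12), (-2, -14)) = 12.1655
d((-14, -12), (3, 3)) = 22.6716
d((8, 6), (11, -8)) = 14.3178
d((8, 6), (-2, -14)) = 22.3607
d((8, 6), (3, 3)) = 5.831 <-- minimum
d((11, -8), (-2, -14)) = 14.3178
d((11, -8), (3, 3)) = 13.6015
d((-2, -14), (3, 3)) = 17.72

Closest pair: (8, 6) and (3, 3) with distance 5.831

The closest pair is (8, 6) and (3, 3) with Euclidean distance 5.831. For 5 points, brute-force pairwise comparison is shown above. For large n, the divide-and-conquer algorithm (sort by x, recurse on halves, check the dividing strip) achieves O(n log n).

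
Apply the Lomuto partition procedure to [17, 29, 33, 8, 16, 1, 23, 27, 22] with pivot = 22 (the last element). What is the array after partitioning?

Lomuto partition with pivot = 22:

Initial array: [17, 29, 33, 8, 16, 1, 23, 27, 22]

arr[0]=17 <= 22: swap with position 0, array becomes [17, 29, 33, 8, 16, 1, 23, 27, 22]
arr[1]=29 > 22: no swap
arr[2]=33 > 22: no swap
arr[3]=8 <= 22: swap with position 1, array becomes [17, 8, 33, 29, 16, 1, 23, 27, 22]
arr[4]=16 <= 22: swap with position 2, array becomes [17, 8, 16, 29, 33, 1, 23, 27, 22]
arr[5]=1 <= 22: swap with position 3, array becomes [17, 8, 16, 1, 33, 29, 23, 27, 22]
arr[6]=23 > 22: no swap
arr[7]=27 > 22: no swap

Place pivot at position 4: [17, 8, 16, 1, 22, 29, 23, 27, 33]
Pivot position: 4

After partitioning with pivot 22, the array becomes [17, 8, 16, 1, 22, 29, 23, 27, 33]. The pivot is placed at index 4. All elements to the left of the pivot are <= 22, and all elements to the right are > 22.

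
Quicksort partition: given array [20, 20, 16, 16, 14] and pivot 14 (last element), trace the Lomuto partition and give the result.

Lomuto partition with pivot = 14:

Initial array: [20, 20, 16, 16, 14]

arr[0]=20 > 14: no swap
arr[1]=20 > 14: no swap
arr[2]=16 > 14: no swap
arr[3]=16 > 14: no swap

Place pivot at position 0: [14, 20, 16, 16, 20]
Pivot position: 0

After partitioning with pivot 14, the array becomes [14, 20, 16, 16, 20]. The pivot is placed at index 0. All elements to the left of the pivot are <= 14, and all elements to the right are > 14.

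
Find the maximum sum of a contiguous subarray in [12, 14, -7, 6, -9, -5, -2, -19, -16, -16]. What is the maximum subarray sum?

Using Kadane's algorithm on [12, 14, -7, 6, -9, -5, -2, -19, -16, -16]:

Scanning through the array:
Position 1 (value 14): max_ending_here = 26, max_so_far = 26
Position 2 (value -7): max_ending_here = 19, max_so_far = 26
Position 3 (value 6): max_ending_here = 25, max_so_far = 26
Position 4 (value -9): max_ending_here = 16, max_so_far = 26
Position 5 (value -5): max_ending_here = 11, max_so_far = 26
Position 6 (value -2): max_ending_here = 9, max_so_far = 26
Position 7 (value -19): max_ending_here = -10, max_so_far = 26
Position 8 (value -16): max_ending_here = -16, max_so_far = 26
Position 9 (value -16): max_ending_here = -16, max_so_far = 26

Maximum subarray: [12, 14]
Maximum sum: 26

The maximum subarray is [12, 14] with sum 26. This subarray runs from index 0 to index 1.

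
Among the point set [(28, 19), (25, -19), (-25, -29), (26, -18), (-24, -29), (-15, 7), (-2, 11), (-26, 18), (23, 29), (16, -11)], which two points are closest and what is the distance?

Computing all pairwise distances among 10 points:

d((28, 19), (25, -19)) = 38.1182
d((28, 19), (-25, -29)) = 71.5052
d((28, 19), (26, -18)) = 37.054
d((28, 19), (-24, -29)) = 70.7672
d((28, 19), (-15, 7)) = 44.643
d((28, 19), (-2, 11)) = 31.0483
d((28, 19), (-26, 18)) = 54.0093
d((28, 19), (23, 29)) = 11.1803
d((28, 19), (16, -11)) = 32.311
d((25, -19), (-25, -29)) = 50.9902
d((25, -19), (26, -18)) = 1.4142
d((25, -19), (-24, -29)) = 50.01
d((25, -19), (-15, 7)) = 47.7074
d((25, -19), (-2, 11)) = 40.3609
d((25, -19), (-26, 18)) = 63.0079
d((25, -19), (23, 29)) = 48.0416
d((25, -19), (16, -11)) = 12.0416
d((-25, -29), (26, -18)) = 52.1728
d((-25, -29), (-24, -29)) = 1.0 <-- minimum
d((-25, -29), (-15, 7)) = 37.3631
d((-25, -29), (-2, 11)) = 46.1411
d((-25, -29), (-26, 18)) = 47.0106
d((-25, -29), (23, 29)) = 75.2861
d((-25, -29), (16, -11)) = 44.7772
d((26, -18), (-24, -29)) = 51.1957
d((26, -18), (-15, 7)) = 48.0208
d((26, -18), (-2, 11)) = 40.3113
d((26, -18), (-26, 18)) = 63.2456
d((26, -18), (23, 29)) = 47.0956
d((26, -18), (16, -11)) = 12.2066
d((-24, -29), (-15, 7)) = 37.108
d((-24, -29), (-2, 11)) = 45.6508
d((-24, -29), (-26, 18)) = 47.0425
d((-24, -29), (23, 29)) = 74.6525
d((-24, -29), (16, -11)) = 43.8634
d((-15, 7), (-2, 11)) = 13.6015
d((-15, 7), (-26, 18)) = 15.5563
d((-15, 7), (23, 29)) = 43.909
d((-15, 7), (16, -11)) = 35.8469
d((-2, 11), (-26, 18)) = 25.0
d((-2, 11), (23, 29)) = 30.8058
d((-2, 11), (16, -11)) = 28.4253
d((-26, 18), (23, 29)) = 50.2195
d((-26, 18), (16, -11)) = 51.0392
d((23, 29), (16, -11)) = 40.6079

Closest pair: (-25, -29) and (-24, -29) with distance 1.0

The closest pair is (-25, -29) and (-24, -29) with Euclidean distance 1.0. For 10 points, brute-force pairwise comparison is shown above. For large n, the divide-and-conquer algorithm (sort by x, recurse on halves, check the dividing strip) achieves O(n log n).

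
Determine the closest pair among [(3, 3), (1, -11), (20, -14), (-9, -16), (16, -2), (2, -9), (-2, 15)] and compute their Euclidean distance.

Computing all pairwise distances among 7 points:

d((3, 3), (1, -11)) = 14.1421
d((3, 3), (20, -14)) = 24.0416
d((3, 3), (-9, -16)) = 22.4722
d((3, 3), (16, -2)) = 13.9284
d((3, 3), (2, -9)) = 12.0416
d((3, 3), (-2, 15)) = 13.0
d((1, -11), (20, -14)) = 19.2354
d((1, -11), (-9, -16)) = 11.1803
d((1, -11), (16, -2)) = 17.4929
d((1, -11), (2, -9)) = 2.2361 <-- minimum
d((1, -11), (-2, 15)) = 26.1725
d((20, -14), (-9, -16)) = 29.0689
d((20, -14), (16, -2)) = 12.6491
d((20, -14), (2, -9)) = 18.6815
d((20, -14), (-2, 15)) = 36.4005
d((-9, -16), (16, -2)) = 28.6531
d((-9, -16), (2, -9)) = 13.0384
d((-9, -16), (-2, 15)) = 31.7805
d((16, -2), (2, -9)) = 15.6525
d((16, -2), (-2, 15)) = 24.7588
d((2, -9), (-2, 15)) = 24.3311

Closest pair: (1, -11) and (2, -9) with distance 2.2361

The closest pair is (1, -11) and (2, -9) with Euclidean distance 2.2361. For 7 points, brute-force pairwise comparison is shown above. For large n, the divide-and-conquer algorithm (sort by x, recurse on halves, check the dividing strip) achieves O(n log n).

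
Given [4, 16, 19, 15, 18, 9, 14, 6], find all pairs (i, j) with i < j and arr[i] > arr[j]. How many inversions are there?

Finding inversions in [4, 16, 19, 15, 18, 9, 14, 6]:

(1, 3): arr[1]=16 > arr[3]=15
(1, 5): arr[1]=16 > arr[5]=9
(1, 6): arr[1]=16 > arr[6]=14
(1, 7): arr[1]=16 > arr[7]=6
(2, 3): arr[2]=19 > arr[3]=15
(2, 4): arr[2]=19 > arr[4]=18
(2, 5): arr[2]=19 > arr[5]=9
(2, 6): arr[2]=19 > arr[6]=14
(2, 7): arr[2]=19 > arr[7]=6
(3, 5): arr[3]=15 > arr[5]=9
(3, 6): arr[3]=15 > arr[6]=14
(3, 7): arr[3]=15 > arr[7]=6
(4, 5): arr[4]=18 > arr[5]=9
(4, 6): arr[4]=18 > arr[6]=14
(4, 7): arr[4]=18 > arr[7]=6
(5, 7): arr[5]=9 > arr[7]=6
(6, 7): arr[6]=14 > arr[7]=6

Total inversions: 17

The array has 17 inversion(s): (1,3), (1,5), (1,6), (1,7), (2,3), (2,4), (2,5), (2,6), (2,7), (3,5), (3,6), (3,7), (4,5), (4,6), (4,7), (5,7), (6,7). Each pair (i,j) satisfies i < j and arr[i] > arr[j].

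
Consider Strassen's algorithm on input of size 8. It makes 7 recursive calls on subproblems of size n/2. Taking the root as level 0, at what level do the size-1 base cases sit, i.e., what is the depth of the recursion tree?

For divide and conquer with division factor 2:

Problem sizes at each level:
Level 0: 8
Level 1: 4
Level 2: 2
Level 3: 1

The root is level 0 and the size-1 base case is level 3 (the tree spans levels 0 through 3, i.e. 4 levels counting the root), so the depth is the number of divisions: log_2(8) = 3

The recursion tree depth is log_2(8) = 3. At each level, the problem size is divided by 2, so it takes 3 divisions to reduce to a base case of size 1. The algorithm makes 7 recursive calls at each level.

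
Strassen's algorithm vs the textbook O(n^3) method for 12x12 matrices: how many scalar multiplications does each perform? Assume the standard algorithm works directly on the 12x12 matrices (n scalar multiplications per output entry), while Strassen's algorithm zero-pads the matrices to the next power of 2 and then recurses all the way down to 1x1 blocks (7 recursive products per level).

Matrix multiplication for 12x12 matrices:

Strassen's algorithm requires power-of-2 dimensions. Pad 12x12 to 16x16 (next power of 2).

Standard algorithm: 12^3 = 1728 multiplications
Strassen's algorithm: 7^(log2(16)) = 7^4 = 2401 multiplications
Difference: 1728 - 2401 = -673 (Strassen uses MORE here due to padding overhead — for small or just-over-power-of-2 n, padding can outweigh the per-level savings)

Standard: 1728 multiplications (12^3). Strassen: 2401 multiplications (7^4, after padding to 16x16). Strassen reduces 8 recursive multiplications to 7 at each level.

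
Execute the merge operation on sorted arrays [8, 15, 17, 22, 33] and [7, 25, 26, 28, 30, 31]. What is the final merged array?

Merging process:

Compare 8 vs 7: take 7 from right. Merged: [7]
Compare 8 vs 25: take 8 from left. Merged: [7, 8]
Compare 15 vs 25: take 15 from left. Merged: [7, 8, 15]
Compare 17 vs 25: take 17 from left. Merged: [7, 8, 15, 17]
Compare 22 vs 25: take 22 from left. Merged: [7, 8, 15, 17, 22]
Compare 33 vs 25: take 25 from right. Merged: [7, 8, 15, 17, 22, 25]
Compare 33 vs 26: take 26 from right. Merged: [7, 8, 15, 17, 22, 25, 26]
Compare 33 vs 28: take 28 from right. Merged: [7, 8, 15, 17, 22, 25, 26, 28]
Compare 33 vs 30: take 30 from right. Merged: [7, 8, 15, 17, 22, 25, 26, 28, 30]
Compare 33 vs 31: take 31 from right. Merged: [7, 8, 15, 17, 22, 25, 26, 28, 30, 31]
Append remaining from left: [33]. Merged: [7, 8, 15, 17, 22, 25, 26, 28, 30, 31, 33]

Final merged array: [7, 8, 15, 17, 22, 25, 26, 28, 30, 31, 33]
Total comparisons: 10

The merged array is [7, 8, 15, 17, 22, 25, 26, 28, 30, 31, 33], requiring 10 comparisons. The merge step runs in O(n) time where n is the total number of elements.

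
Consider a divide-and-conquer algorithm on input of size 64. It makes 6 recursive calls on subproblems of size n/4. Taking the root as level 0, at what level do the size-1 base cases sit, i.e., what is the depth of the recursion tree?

For divide and conquer with division factor 4:

Problem sizes at each level:
Level 0: 64
Level 1: 16
Level 2: 4
Level 3: 1

The root is level 0 and the size-1 base case is level 3 (the tree spans levels 0 through 3, i.e. 4 levels counting the root), so the depth is the number of divisions: log_4(64) = 3

The recursion tree depth is log_4(64) = 3. At each level, the problem size is divided by 4, so it takes 3 divisions to reduce to a base case of size 1. The algorithm makes 6 recursive calls at each level.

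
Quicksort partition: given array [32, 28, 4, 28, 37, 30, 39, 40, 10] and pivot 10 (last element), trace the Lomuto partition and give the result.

Lomuto partition with pivot = 10:

Initial array: [32, 28, 4, 28, 37, 30, 39, 40, 10]

arr[0]=32 > 10: no swap
arr[1]=28 > 10: no swap
arr[2]=4 <= 10: swap with position 0, array becomes [4, 28, 32, 28, 37, 30, 39, 40, 10]
arr[3]=28 > 10: no swap
arr[4]=37 > 10: no swap
arr[5]=30 > 10: no swap
arr[6]=39 > 10: no swap
arr[7]=40 > 10: no swap

Place pivot at position 1: [4, 10, 32, 28, 37, 30, 39, 40, 28]
Pivot position: 1

After partitioning with pivot 10, the array becomes [4, 10, 32, 28, 37, 30, 39, 40, 28]. The pivot is placed at index 1. All elements to the left of the pivot are <= 10, and all elements to the right are > 10.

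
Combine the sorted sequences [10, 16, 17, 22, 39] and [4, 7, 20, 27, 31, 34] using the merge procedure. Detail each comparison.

Merging process:

Compare 10 vs 4: take 4 from right. Merged: [4]
Compare 10 vs 7: take 7 from right. Merged: [4, 7]
Compare 10 vs 20: take 10 from left. Merged: [4, 7, 10]
Compare 16 vs 20: take 16 from left. Merged: [4, 7, 10, 16]
Compare 17 vs 20: take 17 from left. Merged: [4, 7, 10, 16, 17]
Compare 22 vs 20: take 20 from right. Merged: [4, 7, 10, 16, 17, 20]
Compare 22 vs 27: take 22 from left. Merged: [4, 7, 10, 16, 17, 20, 22]
Compare 39 vs 27: take 27 from right. Merged: [4, 7, 10, 16, 17, 20, 22, 27]
Compare 39 vs 31: take 31 from right. Merged: [4, 7, 10, 16, 17, 20, 22, 27, 31]
Compare 39 vs 34: take 34 from right. Merged: [4, 7, 10, 16, 17, 20, 22, 27, 31, 34]
Append remaining from left: [39]. Merged: [4, 7, 10, 16, 17, 20, 22, 27, 31, 34, 39]

Final merged array: [4, 7, 10, 16, 17, 20, 22, 27, 31, 34, 39]
Total comparisons: 10

The merged array is [4, 7, 10, 16, 17, 20, 22, 27, 31, 34, 39], requiring 10 comparisons. The merge step runs in O(n) time where n is the total number of elements.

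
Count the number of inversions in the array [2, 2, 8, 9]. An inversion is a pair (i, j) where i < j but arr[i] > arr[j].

Finding inversions in [2, 2, 8, 9]:


Total inversions: 0

The array has 0 inversions. It is already sorted.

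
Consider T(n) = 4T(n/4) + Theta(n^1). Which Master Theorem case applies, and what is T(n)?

Master Theorem for T(n) = 4T(n/4) + O(n^1):

a = 4, b = 4, c = 1
log_b(a) = log_4(4) = 1.0000

Case 2: c = 1 = log_4(4) = 1.0000
T(n) = O(n^1 log n) = O(n log n)

For T(n) = 4T(n/4) + O(n^1): log_4(4) = 1.0000. This is Case 2 of the Master Theorem (c = log_b(a), equal work at all levels), giving O(n log n).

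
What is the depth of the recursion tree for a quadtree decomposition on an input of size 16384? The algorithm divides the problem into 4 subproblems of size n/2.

For divide and conquer with division factor 2:

Problem sizes at each level:
Level 0: 16384
Level 1: 8192
Level 2: 4096
Level 3: 2048
Level 4: 1024
Level 5: 512
Level 6: 256
Level 7: 128
Level 8: 64
Level 9: 32
Level 10: 16
Level 11: 8
Level 12: 4
Level 13: 2
Level 14: 1

The root is level 0 and the size-1 base case is level 14 (the tree spans levels 0 through 14, i.e. 15 levels counting the root), so the depth is the number of divisions: log_2(16384) = 14

The recursion tree depth is log_2(16384) = 14. At each level, the problem size is divided by 2, so it takes 14 divisions to reduce to a base case of size 1. The algorithm makes 4 recursive calls at each level.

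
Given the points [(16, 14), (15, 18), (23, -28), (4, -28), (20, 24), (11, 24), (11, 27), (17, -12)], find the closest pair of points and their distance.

Computing all pairwise distances among 8 points:

d((16, 14), (15, 18)) = 4.1231
d((16, 14), (23, -28)) = 42.5793
d((16, 14), (4, -28)) = 43.6807
d((16, 14), (20, 24)) = 10.7703
d((16, 14), (11, 24)) = 11.1803
d((16, 14), (11, 27)) = 13.9284
d((16, 14), (17, -12)) = 26.0192
d((15, 18), (23, -28)) = 46.6905
d((15, 18), (4, -28)) = 47.2969
d((15, 18), (20, 24)) = 7.8102
d((15, 18), (11, 24)) = 7.2111
d((15, 18), (11, 27)) = 9.8489
d((15, 18), (17, -12)) = 30.0666
d((23, -28), (4, -28)) = 19.0
d((23, -28), (20, 24)) = 52.0865
d((23, -28), (11, 24)) = 53.3667
d((23, -28), (11, 27)) = 56.2939
d((23, -28), (17, -12)) = 17.088
d((4, -28), (20, 24)) = 54.4059
d((4, -28), (11, 24)) = 52.469
d((4, -28), (11, 27)) = 55.4437
d((4, -28), (17, -12)) = 20.6155
d((20, 24), (11, 24)) = 9.0
d((20, 24), (11, 27)) = 9.4868
d((20, 24), (17, -12)) = 36.1248
d((11, 24), (11, 27)) = 3.0 <-- minimum
d((11, 24), (17, -12)) = 36.4966
d((11, 27), (17, -12)) = 39.4588

Closest pair: (11, 24) and (11, 27) with distance 3.0

The closest pair is (11, 24) and (11, 27) with Euclidean distance 3.0. For 8 points, brute-force pairwise comparison is shown above. For large n, the divide-and-conquer algorithm (sort by x, recurse on halves, check the dividing strip) achieves O(n log n).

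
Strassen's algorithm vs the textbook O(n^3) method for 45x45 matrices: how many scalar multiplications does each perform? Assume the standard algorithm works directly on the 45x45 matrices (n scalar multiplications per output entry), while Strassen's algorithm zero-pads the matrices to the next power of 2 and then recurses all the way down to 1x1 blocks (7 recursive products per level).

Matrix multiplication for 45x45 matrices:

Strassen's algorithm requires power-of-2 dimensions. Pad 45x45 to 64x64 (next power of 2).

Standard algorithm: 45^3 = 91125 multiplications
Strassen's algorithm: 7^(log2(64)) = 7^6 = 117649 multiplications
Difference: 91125 - 117649 = -26524 (Strassen uses MORE here due to padding overhead — for small or just-over-power-of-2 n, padding can outweigh the per-level savings)

Standard: 91125 multiplications (45^3). Strassen: 117649 multiplications (7^6, after padding to 64x64). Strassen reduces 8 recursive multiplications to 7 at each level.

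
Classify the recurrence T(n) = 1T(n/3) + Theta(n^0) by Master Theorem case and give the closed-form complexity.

Master Theorem for T(n) = 1T(n/3) + O(n^0):

a = 1, b = 3, c = 0
log_b(a) = log_3(1) = 0.0000

Case 2: c = 0 = log_3(1) = 0.0000
T(n) = O(n^0 log n) = O(log n)

For T(n) = 1T(n/3) + O(n^0): log_3(1) = 0.0000. This is Case 2 of the Master Theorem (c = log_b(a), equal work at all levels), giving O(log n).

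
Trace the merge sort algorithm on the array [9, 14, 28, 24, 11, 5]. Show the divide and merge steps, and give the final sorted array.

Merge sort trace:

Split: [9, 14, 28, 24, 11, 5] -> [9, 14, 28] and [24, 11, 5]
  Split: [9, 14, 28] -> [9] and [14, 28]
    Split: [14, 28] -> [14] and [28]
    Merge: [14] + [28] -> [14, 28]
  Merge: [9] + [14, 28] -> [9, 14, 28]
  Split: [24, 11, 5] -> [24] and [11, 5]
    Split: [11, 5] -> [11] and [5]
    Merge: [11] + [5] -> [5, 11]
  Merge: [24] + [5, 11] -> [5, 11, 24]
Merge: [9, 14, 28] + [5, 11, 24] -> [5, 9, 11, 14, 24, 28]

Final sorted array: [5, 9, 11, 14, 24, 28]

The merge sort proceeds by recursively splitting the array and merging sorted halves.
After all merges, the sorted array is [5, 9, 11, 14, 24, 28].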